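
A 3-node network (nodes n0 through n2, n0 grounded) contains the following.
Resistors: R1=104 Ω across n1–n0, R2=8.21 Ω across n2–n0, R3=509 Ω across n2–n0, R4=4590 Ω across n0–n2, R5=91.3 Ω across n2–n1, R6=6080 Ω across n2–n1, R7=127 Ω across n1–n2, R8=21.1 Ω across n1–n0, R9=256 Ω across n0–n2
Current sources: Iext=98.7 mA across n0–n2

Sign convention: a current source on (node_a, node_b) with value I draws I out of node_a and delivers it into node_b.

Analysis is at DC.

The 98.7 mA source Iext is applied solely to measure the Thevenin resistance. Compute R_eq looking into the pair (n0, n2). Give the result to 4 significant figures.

Element admittances at DC:
  Y(R1) = 0.009615 S between n1,n0
  Y(R2) = 0.1218 S between n2,n0
  Y(R3) = 0.001965 S between n2,n0
  Y(R4) = 0.0002179 S between n0,n2
  Y(R5) = 0.01095 S between n2,n1
  Y(R6) = 0.0001645 S between n2,n1
  Y(R7) = 0.007874 S between n1,n2
  Y(R8) = 0.04739 S between n1,n0
  Y(R9) = 0.003906 S between n0,n2
  Iext: injects 0.0987 A into n2 (from n0)
Assemble and solve the 2×2 MNA system:
  V(n1)=0.1735  V(n2)=0.6944

R_eq = 7.035 Ω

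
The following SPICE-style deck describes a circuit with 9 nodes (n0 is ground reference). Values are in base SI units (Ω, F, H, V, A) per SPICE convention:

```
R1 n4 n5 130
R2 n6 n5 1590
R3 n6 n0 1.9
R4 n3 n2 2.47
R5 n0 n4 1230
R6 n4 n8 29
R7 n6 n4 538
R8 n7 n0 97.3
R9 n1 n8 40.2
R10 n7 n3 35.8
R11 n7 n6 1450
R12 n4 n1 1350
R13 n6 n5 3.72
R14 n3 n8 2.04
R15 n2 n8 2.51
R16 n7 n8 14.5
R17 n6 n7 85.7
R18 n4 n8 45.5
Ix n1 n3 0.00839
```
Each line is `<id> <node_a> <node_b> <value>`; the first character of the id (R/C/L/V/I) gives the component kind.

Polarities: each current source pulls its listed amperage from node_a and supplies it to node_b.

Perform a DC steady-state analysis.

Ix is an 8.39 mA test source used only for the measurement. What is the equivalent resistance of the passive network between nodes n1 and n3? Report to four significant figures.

Element admittances at DC:
  Y(R1) = 0.007692 S between n4,n5
  Y(R2) = 0.0006289 S between n6,n5
  Y(R3) = 0.5263 S between n6,n0
  Y(R4) = 0.4049 S between n3,n2
  Y(R5) = 0.0008130 S between n0,n4
  Y(R6) = 0.03448 S between n4,n8
  Y(R7) = 0.001859 S between n6,n4
  Y(R8) = 0.01028 S between n7,n0
  Y(R9) = 0.02488 S between n1,n8
  Y(R10) = 0.02793 S between n7,n3
  Y(R11) = 0.0006897 S between n7,n6
  Y(R12) = 0.0007407 S between n4,n1
  Y(R13) = 0.2688 S between n6,n5
  Y(R14) = 0.4902 S between n3,n8
  Y(R15) = 0.3984 S between n2,n8
  Y(R16) = 0.06897 S between n7,n8
  Y(R17) = 0.01167 S between n6,n7
  Y(R18) = 0.02198 S between n4,n8
  Ix: injects 0.00839 A into n3 (from n1)
Assemble and solve the 8×8 MNA system:
  V(n1)=-0.3286  V(n2)=0.004963  V(n3)=0.01081  V(n4)=-0.004436  V(n5)=-0.0001537  V(n6)=-3.141e-05  V(n7)=0.001959  V(n8)=-0.0009760

R_eq = 40.45 Ω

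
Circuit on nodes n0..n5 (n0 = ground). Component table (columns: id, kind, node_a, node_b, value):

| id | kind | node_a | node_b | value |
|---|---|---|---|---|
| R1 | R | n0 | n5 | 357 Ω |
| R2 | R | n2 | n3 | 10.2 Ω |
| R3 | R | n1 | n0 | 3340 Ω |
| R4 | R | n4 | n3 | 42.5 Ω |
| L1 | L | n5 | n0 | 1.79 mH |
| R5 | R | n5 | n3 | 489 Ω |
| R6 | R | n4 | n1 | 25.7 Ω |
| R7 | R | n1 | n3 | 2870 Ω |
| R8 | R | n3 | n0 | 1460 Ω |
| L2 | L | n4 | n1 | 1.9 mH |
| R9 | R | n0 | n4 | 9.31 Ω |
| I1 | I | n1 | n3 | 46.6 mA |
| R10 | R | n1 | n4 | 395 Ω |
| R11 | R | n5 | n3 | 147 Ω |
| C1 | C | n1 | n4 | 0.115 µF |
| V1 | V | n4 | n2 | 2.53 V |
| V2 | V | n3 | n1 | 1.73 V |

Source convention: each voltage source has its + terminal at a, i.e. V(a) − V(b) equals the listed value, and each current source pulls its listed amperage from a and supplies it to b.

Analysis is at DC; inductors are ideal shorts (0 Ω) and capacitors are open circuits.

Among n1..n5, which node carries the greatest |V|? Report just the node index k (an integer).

2

Element admittances at DC:
  Y(R1) = 0.002801 S between n0,n5
  Y(R2) = 0.09804 S between n2,n3
  Y(R3) = 0.0002994 S between n1,n0
  Y(R4) = 0.02353 S between n4,n3
  L1: short n5↔n0 (DC inductor)
  Y(R5) = 0.002045 S between n5,n3
  Y(R6) = 0.03891 S between n4,n1
  Y(R7) = 0.0003484 S between n1,n3
  Y(R8) = 0.0006849 S between n3,n0
  L2: short n4↔n1 (DC inductor)
  Y(R9) = 0.1074 S between n0,n4
  I1: injects 0.0466 A into n3 (from n1)
  Y(R10) = 0.002532 S between n1,n4
  Y(R11) = 0.006803 S between n5,n3
  Y(C1) = 0.000 S between n1,n4
  V1: constraint V(n4)−V(n2) = 2.53
  V2: constraint V(n3)−V(n1) = 1.73
Assemble and solve the 9×9 MNA system:
  V(n1)=-0.1407  V(n2)=-2.671  V(n3)=1.589  V(n4)=-0.1407  V(n5)=0.000
  i(L1)=0.01406  i(L2)=0.4735  i(V1)=-0.4176  i(V2)=-0.4275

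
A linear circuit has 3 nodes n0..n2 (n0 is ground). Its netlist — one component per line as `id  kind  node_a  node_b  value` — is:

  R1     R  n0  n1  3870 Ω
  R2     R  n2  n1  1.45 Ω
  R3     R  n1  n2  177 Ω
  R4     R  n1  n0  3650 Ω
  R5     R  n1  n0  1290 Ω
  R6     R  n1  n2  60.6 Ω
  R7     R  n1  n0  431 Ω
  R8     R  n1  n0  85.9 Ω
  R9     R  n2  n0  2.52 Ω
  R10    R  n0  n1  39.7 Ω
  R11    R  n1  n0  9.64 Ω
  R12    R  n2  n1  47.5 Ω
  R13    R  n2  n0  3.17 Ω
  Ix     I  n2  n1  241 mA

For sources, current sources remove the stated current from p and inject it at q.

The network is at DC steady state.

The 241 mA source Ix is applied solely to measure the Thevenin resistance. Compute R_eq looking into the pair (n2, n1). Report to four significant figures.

R_eq = 1.173 Ω

Apply KCL at each of the 2 non-ground nodes and solve the resulting linear system.
Node n1: branches {R1, R2, R3, R4, R5, R6, R7, R8, R10, R11, R12, Ix} → V_1 = 0.2350
Node n2: branches {R2, R3, R6, R9, R12, R13, Ix} → V_2 = -0.04758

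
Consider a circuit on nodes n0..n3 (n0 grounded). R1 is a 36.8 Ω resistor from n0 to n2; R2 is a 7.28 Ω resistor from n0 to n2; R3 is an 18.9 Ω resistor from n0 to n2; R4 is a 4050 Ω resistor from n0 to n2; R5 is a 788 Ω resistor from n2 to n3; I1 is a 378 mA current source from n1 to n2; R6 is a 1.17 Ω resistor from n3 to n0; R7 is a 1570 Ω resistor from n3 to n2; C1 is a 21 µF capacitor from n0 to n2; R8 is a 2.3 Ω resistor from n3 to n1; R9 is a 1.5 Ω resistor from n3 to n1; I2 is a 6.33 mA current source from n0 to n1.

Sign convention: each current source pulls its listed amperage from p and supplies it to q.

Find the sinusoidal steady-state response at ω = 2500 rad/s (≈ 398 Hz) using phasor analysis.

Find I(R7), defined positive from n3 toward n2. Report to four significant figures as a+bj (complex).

-0.001309+0.0002469j A

MNA unknowns: 3 node voltages V₁..V_3
R1: Y=0.02717+0.000j on G[0,2]
R2: Y=0.1374+0.000j on G[0,2]
R3: Y=0.05291+0.000j on G[0,2]
R4: Y=0.0002469+0.000j on G[0,2]
R5: Y=0.001269+0.000j on G[2,3]
I1: z[1]−=0.378, z[2]+=0.378
R6: Y=0.8547+0.000j on G[3,0]
R7: Y=0.0006369+0.000j on G[3,2]
C1: Y=0.000+0.05250j on G[0,2]
R8: Y=0.4348+0.000j on G[3,1]
R9: Y=0.6667+0.000j on G[3,1]
I2: z[0]−=0.00633, z[1]+=0.00633
solve → V1=-0.7677-0.0008643j, V2=1.625-0.3884j, V3=-0.4303-0.0008643j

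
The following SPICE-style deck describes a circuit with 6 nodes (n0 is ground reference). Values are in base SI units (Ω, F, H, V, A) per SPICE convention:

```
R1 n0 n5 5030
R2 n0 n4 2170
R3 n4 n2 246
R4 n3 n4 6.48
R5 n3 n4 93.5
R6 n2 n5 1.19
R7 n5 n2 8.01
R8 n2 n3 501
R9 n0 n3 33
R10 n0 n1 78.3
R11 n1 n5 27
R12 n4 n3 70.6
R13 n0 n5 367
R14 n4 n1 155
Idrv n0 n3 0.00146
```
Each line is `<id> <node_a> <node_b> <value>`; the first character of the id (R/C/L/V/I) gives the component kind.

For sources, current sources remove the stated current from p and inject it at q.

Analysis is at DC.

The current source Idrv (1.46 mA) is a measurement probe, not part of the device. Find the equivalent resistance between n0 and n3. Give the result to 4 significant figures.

R_eq = 26.73 Ω

Apply KCL at each of the 5 non-ground nodes and solve the resulting linear system.
Node n1: branches {R10, R11, R14} → V_1 = 0.01621
Node n2: branches {R3, R6, R7, R8} → V_2 = 0.01818
Node n3: branches {R4, R5, R8, R9, R12, Idrv} → V_3 = 0.03903
Node n4: branches {R2, R3, R4, R5, R12, R14} → V_4 = 0.03772
Node n5: branches {R1, R6, R7, R11, R13} → V_5 = 0.01805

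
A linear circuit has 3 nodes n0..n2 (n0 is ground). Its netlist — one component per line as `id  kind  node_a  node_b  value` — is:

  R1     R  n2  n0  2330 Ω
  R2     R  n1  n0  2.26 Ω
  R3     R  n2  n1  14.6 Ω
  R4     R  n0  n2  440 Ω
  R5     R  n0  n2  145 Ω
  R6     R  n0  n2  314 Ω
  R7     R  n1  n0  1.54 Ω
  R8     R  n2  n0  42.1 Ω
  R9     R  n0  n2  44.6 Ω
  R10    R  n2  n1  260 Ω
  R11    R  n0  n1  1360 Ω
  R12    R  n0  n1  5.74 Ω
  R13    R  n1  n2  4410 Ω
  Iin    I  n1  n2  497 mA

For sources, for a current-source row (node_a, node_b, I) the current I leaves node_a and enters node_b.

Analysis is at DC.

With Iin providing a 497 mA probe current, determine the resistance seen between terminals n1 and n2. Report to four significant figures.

Element admittances at DC:
  Y(R1) = 0.0004292 S between n2,n0
  Y(R2) = 0.4425 S between n1,n0
  Y(R3) = 0.06849 S between n2,n1
  Y(R4) = 0.002273 S between n0,n2
  Y(R5) = 0.006897 S between n0,n2
  Y(R6) = 0.003185 S between n0,n2
  Y(R7) = 0.6494 S between n1,n0
  Y(R8) = 0.02375 S between n2,n0
  Y(R9) = 0.02242 S between n0,n2
  Y(R10) = 0.003846 S between n2,n1
  Y(R11) = 0.0007353 S between n0,n1
  Y(R12) = 0.1742 S between n0,n1
  Y(R13) = 0.0002268 S between n1,n2
  Iin: injects 0.497 A into n2 (from n1)
Assemble and solve the 2×2 MNA system:
  V(n1)=-0.1715  V(n2)=3.684

R_eq = 7.758 Ω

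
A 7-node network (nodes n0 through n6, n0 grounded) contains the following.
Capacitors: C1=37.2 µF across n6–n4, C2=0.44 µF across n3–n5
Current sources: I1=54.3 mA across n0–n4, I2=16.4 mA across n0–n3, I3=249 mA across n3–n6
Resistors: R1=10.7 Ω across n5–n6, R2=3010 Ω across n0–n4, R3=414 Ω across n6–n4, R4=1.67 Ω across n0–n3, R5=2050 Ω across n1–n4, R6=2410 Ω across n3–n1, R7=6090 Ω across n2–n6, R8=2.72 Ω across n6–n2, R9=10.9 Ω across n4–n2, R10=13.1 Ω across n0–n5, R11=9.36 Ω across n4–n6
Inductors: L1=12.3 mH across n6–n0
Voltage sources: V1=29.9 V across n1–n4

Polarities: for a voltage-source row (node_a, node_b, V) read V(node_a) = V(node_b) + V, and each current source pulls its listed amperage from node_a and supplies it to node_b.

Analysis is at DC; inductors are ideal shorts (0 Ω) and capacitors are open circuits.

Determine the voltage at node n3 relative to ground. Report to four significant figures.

MNA unknowns: 6 node voltages V₁..V_6 plus 2 source currents (L1, V1)
C1: Y=0.000 on G[6,4]
I1: z[0]−=0.0543, z[4]+=0.0543
R1: Y=0.09346 on G[5,6]
R2: Y=0.0003322 on G[0,4]
L1: row V6−V0=0, i_L1 at 6,0
I2: z[0]−=0.0164, z[3]+=0.0164
R3: Y=0.002415 on G[6,4]
I3: z[3]−=0.249, z[6]+=0.249
R4: Y=0.5988 on G[0,3]
R5: Y=0.0004878 on G[1,4]
C2: Y=0.000 on G[3,5]
R6: Y=0.0004149 on G[3,1]
R7: Y=0.0001642 on G[2,6]
R8: Y=0.3676 on G[6,2]
R9: Y=0.09174 on G[4,2]
R10: Y=0.07634 on G[0,5]
R11: Y=0.1068 on G[4,6]
V1: row V1−V4=29.9, i_V1 at 1,4
solve → V1=30.13, V2=0.04543, V3=-0.3673, V4=0.2276, V5=0.000, V6=0.000
aux → i_L1=0.2906, i_V1=-0.02724

-0.3673 V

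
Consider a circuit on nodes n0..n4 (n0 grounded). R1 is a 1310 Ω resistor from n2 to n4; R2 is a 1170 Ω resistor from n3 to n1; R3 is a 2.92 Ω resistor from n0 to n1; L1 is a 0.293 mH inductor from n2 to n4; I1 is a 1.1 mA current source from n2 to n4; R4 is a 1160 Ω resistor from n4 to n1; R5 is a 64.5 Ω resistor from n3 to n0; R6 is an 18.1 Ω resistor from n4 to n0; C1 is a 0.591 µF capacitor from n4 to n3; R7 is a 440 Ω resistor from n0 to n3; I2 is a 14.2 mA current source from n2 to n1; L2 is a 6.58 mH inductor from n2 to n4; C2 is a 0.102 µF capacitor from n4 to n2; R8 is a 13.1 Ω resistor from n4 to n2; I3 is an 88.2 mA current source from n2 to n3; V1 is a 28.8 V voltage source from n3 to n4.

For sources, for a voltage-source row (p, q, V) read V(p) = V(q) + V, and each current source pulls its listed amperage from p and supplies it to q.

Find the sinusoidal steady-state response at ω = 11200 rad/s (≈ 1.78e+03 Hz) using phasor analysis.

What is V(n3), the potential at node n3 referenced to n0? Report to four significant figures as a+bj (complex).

MNA unknowns: 4 node voltages V₁..V_4 plus 1 source current (V1)
R1: Y=0.0007634+0.000j on G[2,4]
R2: Y=0.0008547+0.000j on G[3,1]
R3: Y=0.3425+0.000j on G[0,1]
L1: Y=0.000-0.3047j on G[2,4]
I1: z[2]−=0.0011, z[4]+=0.0011
R4: Y=0.0008621+0.000j on G[4,1]
R5: Y=0.01550+0.000j on G[3,0]
R6: Y=0.05525+0.000j on G[4,0]
C1: Y=0.000+0.006619j on G[4,3]
R7: Y=0.002273+0.000j on G[0,3]
I2: z[2]−=0.0142, z[1]+=0.0142
L2: Y=0.000-0.01357j on G[2,4]
C2: Y=0.000+0.001142j on G[4,2]
R8: Y=0.07634+0.000j on G[4,2]
I3: z[2]−=0.0882, z[3]+=0.0882
V1: row V3−V4=28.8, i_V1 at 3,4
solve → V1=0.07603+0.000j, V2=-7.442-0.3081j, V3=21.43+0.000j, V4=-7.367+0.000j
aux → i_V1=-0.3111-0.1906j

21.43+0.000j V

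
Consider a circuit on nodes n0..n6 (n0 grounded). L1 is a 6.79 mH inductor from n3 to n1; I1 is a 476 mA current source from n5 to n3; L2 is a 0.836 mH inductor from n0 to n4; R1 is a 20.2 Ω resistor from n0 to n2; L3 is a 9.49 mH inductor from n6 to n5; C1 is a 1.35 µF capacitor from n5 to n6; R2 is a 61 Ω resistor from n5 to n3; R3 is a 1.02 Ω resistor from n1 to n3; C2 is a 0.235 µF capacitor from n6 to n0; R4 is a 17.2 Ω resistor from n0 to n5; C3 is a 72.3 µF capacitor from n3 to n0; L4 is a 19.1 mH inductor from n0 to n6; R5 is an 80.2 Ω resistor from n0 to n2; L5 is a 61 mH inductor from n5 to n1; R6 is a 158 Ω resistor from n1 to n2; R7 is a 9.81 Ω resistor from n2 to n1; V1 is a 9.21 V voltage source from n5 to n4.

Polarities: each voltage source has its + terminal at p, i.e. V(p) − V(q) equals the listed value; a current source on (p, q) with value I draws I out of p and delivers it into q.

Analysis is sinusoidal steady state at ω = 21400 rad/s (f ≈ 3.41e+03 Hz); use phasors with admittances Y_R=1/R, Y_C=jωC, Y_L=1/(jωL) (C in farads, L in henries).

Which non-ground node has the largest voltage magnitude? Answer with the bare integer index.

4

Element admittances at ω=21400 rad/s:
  Y(L1) = 0.000-0.006882j S between n3,n1
  I1: injects 0.476 A into n3 (from n5)
  Y(L2) = 0.000-0.05590j S between n0,n4
  Y(R1) = 0.04950+0.000j S between n0,n2
  Y(L3) = 0.000-0.004924j S between n6,n5
  Y(C1) = 0.000+0.02889j S between n5,n6
  Y(R2) = 0.01639+0.000j S between n5,n3
  Y(R3) = 0.9804+0.000j S between n1,n3
  Y(C2) = 0.000+0.005029j S between n6,n0
  Y(R4) = 0.05814+0.000j S between n0,n5
  Y(C3) = 0.000+1.547j S between n3,n0
  Y(L4) = 0.000-0.002447j S between n0,n6
  Y(R5) = 0.01247+0.000j S between n0,n2
  Y(L5) = 0.000-0.0007660j S between n5,n1
  Y(R6) = 0.006329+0.000j S between n1,n2
  Y(R7) = 0.1019+0.000j S between n2,n1
  V1: constraint V(n5)−V(n4) = 9.21
Assemble and solve the 7×7 MNA system:
  V(n1)=-0.07261-0.2854j  V(n2)=-0.04618-0.1815j  V(n3)=-0.06973-0.2975j  V(n4)=-10.07-7.601j  V(n5)=-0.8637-7.601j  V(n6)=-0.7797-6.862j
  i(V1)=-0.4249+0.5631j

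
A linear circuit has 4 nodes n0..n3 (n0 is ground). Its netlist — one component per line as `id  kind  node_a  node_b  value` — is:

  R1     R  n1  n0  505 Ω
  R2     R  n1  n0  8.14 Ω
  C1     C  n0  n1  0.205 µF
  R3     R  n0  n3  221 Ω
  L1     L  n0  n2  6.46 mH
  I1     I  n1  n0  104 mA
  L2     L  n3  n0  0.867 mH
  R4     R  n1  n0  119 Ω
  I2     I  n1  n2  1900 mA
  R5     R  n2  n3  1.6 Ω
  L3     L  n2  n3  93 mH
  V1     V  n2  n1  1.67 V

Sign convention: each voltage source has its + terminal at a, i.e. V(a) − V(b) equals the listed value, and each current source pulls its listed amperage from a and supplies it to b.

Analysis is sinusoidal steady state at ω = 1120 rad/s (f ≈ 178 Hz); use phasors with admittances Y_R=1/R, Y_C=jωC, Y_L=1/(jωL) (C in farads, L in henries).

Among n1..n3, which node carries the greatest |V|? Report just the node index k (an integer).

1

MNA unknowns: 3 node voltages V₁..V_3 plus 1 source current (V1)
R1: Y=0.001980+0.000j on G[1,0]
R2: Y=0.1229+0.000j on G[1,0]
C1: Y=0.000+0.0002296j on G[0,1]
R3: Y=0.004525+0.000j on G[0,3]
L1: Y=0.000-0.1382j on G[0,2]
I1: z[1]−=0.104, z[0]+=0.104
L2: Y=0.000-1.030j on G[3,0]
R4: Y=0.008403+0.000j on G[1,0]
I2: z[1]−=1.9, z[2]+=1.9
R5: Y=0.6250+0.000j on G[2,3]
L3: Y=0.000-0.009601j on G[2,3]
V1: row V2−V1=1.67, i_V1 at 2,1
solve → V1=-1.536+0.09657j, V2=0.1341+0.09657j, V3=-0.005467+0.08481j
aux → i_V1=1.799+0.01251j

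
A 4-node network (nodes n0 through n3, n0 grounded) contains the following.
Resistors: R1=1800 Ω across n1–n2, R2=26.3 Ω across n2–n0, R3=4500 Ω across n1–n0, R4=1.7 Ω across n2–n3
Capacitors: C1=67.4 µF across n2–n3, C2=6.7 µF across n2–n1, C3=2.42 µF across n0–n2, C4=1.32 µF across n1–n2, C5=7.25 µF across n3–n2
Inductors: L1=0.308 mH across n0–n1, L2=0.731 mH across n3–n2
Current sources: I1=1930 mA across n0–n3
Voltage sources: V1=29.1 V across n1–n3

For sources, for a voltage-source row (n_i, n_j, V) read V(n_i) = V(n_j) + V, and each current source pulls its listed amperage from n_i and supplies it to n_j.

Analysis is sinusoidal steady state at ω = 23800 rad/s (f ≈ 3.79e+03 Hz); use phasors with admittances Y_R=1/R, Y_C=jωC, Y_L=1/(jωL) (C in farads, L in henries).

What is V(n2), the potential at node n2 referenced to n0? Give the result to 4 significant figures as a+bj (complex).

Apply KCL at each of the 3 non-ground nodes and solve the resulting linear system.
Node n1: branches {R1, C2, R3, L1, C4, V1} → V_1 = -1.241+37.10j
Node n2: branches {R1, C1, R2, C2, L2, C3, R4, C4, C5} → V_2 = -27.14+36.44j
Node n3: branches {C1, L2, I1, R4, C5, V1} → V_3 = -30.34+37.10j
Source currents: i(V1)=-4.949-5.121j

-27.14+36.44j V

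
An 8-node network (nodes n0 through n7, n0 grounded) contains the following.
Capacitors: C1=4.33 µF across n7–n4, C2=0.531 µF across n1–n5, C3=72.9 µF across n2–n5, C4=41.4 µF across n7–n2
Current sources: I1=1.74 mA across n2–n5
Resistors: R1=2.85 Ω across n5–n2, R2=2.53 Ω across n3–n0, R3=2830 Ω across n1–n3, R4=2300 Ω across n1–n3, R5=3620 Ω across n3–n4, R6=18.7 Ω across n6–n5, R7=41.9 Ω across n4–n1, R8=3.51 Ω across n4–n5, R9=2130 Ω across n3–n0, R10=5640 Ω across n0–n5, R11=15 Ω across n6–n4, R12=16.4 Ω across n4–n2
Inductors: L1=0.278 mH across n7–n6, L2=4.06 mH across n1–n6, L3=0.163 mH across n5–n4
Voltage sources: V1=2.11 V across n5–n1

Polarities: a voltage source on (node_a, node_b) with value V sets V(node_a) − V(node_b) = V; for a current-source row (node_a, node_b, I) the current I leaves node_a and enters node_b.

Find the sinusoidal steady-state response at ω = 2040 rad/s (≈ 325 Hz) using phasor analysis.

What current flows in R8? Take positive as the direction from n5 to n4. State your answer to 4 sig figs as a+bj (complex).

Element admittances at ω=2040 rad/s:
  Y(C1) = 0.000+0.008833j S between n7,n4
  I1: injects 0.00174 A into n5 (from n2)
  Y(R1) = 0.3509+0.000j S between n5,n2
  Y(R2) = 0.3953+0.000j S between n3,n0
  Y(R3) = 0.0003534+0.000j S between n1,n3
  Y(R4) = 0.0004348+0.000j S between n1,n3
  Y(L1) = 0.000-1.763j S between n7,n6
  Y(C2) = 0.000+0.001083j S between n1,n5
  Y(R5) = 0.0002762+0.000j S between n3,n4
  Y(R6) = 0.05348+0.000j S between n6,n5
  Y(L2) = 0.000-0.1207j S between n1,n6
  Y(R7) = 0.02387+0.000j S between n4,n1
  Y(R8) = 0.2849+0.000j S between n4,n5
  Y(C3) = 0.000+0.1487j S between n2,n5
  Y(L3) = 0.000-3.007j S between n5,n4
  Y(R9) = 0.0004695+0.000j S between n3,n0
  Y(R10) = 0.0001773+0.000j S between n0,n5
  Y(R11) = 0.06667+0.000j S between n6,n4
  Y(C4) = 0.000+0.08446j S between n7,n2
  Y(R12) = 0.06098+0.000j S between n4,n2
  V1: constraint V(n5)−V(n1) = 2.11
Assemble and solve the 8×8 MNA system:
  V(n1)=-0.7613+0.007152j  V(n2)=1.011+0.1054j  V(n3)=-0.0006043-3.204e-06j  V(n4)=1.304-0.02501j  V(n5)=1.349+0.007152j  V(n6)=0.9257+1.777j  V(n7)=0.9194+1.872j
  i(V1)=-0.2636+0.2022j

0.01276+0.009162j A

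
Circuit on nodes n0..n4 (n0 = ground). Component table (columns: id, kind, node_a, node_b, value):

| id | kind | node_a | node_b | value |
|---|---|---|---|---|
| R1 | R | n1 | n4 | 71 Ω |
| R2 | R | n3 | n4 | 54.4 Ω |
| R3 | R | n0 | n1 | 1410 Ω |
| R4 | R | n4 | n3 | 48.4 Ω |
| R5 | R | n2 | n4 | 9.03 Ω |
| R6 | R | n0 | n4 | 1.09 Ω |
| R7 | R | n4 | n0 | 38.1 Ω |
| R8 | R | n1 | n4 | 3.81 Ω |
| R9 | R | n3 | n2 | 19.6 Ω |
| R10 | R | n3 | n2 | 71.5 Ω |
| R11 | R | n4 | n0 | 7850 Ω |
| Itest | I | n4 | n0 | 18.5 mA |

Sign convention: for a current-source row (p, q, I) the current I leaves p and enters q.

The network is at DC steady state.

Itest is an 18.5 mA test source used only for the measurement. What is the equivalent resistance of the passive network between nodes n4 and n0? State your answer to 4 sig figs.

R_eq = 1.059 Ω

Apply KCL at each of the 4 non-ground nodes and solve the resulting linear system.
Node n1: branches {R1, R3, R8} → V_1 = -0.01954
Node n2: branches {R5, R9, R10} → V_2 = -0.01959
Node n3: branches {R2, R4, R9, R10} → V_3 = -0.01959
Node n4: branches {R1, R2, R4, R5, R6, R7, R8, R11, Itest} → V_4 = -0.01959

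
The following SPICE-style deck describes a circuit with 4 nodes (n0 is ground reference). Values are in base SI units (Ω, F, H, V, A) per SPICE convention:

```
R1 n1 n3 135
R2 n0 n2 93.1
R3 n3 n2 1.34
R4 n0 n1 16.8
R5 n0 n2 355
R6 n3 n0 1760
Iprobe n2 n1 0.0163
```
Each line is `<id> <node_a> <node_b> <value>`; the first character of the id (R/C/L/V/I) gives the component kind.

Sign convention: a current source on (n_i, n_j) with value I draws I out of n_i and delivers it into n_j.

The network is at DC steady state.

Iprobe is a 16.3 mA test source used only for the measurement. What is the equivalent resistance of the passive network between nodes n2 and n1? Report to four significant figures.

R_eq = 53.36 Ω

Element admittances at DC:
  Y(R1) = 0.007407 S between n1,n3
  Y(R2) = 0.01074 S between n0,n2
  Y(R3) = 0.7463 S between n3,n2
  Y(R4) = 0.05952 S between n0,n1
  Y(R5) = 0.002817 S between n0,n2
  Y(R6) = 0.0005682 S between n3,n0
  Iprobe: injects 0.0163 A into n1 (from n2)
Assemble and solve the 3×3 MNA system:
  V(n1)=0.1667  V(n2)=-0.7030  V(n3)=-0.6939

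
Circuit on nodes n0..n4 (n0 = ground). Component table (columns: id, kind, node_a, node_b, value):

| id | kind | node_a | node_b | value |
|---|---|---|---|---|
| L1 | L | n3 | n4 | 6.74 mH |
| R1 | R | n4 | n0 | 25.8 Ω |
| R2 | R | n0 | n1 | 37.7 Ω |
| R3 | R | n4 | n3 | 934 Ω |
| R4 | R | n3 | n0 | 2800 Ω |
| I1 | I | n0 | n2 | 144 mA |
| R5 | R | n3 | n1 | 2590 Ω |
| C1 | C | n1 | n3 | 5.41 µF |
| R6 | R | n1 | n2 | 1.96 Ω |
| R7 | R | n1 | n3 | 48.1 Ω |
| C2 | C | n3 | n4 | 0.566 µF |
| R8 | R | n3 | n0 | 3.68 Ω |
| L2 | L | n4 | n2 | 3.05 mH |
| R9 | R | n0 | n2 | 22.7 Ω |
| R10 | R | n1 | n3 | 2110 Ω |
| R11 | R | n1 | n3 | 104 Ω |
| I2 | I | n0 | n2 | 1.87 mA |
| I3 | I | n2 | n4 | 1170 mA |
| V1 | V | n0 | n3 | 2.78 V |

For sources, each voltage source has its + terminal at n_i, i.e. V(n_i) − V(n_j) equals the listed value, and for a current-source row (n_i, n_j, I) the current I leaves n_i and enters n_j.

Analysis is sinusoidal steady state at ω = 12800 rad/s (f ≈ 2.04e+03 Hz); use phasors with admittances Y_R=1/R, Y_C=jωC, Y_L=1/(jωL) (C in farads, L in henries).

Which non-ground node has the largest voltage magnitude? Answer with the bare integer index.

4

MNA unknowns: 4 node voltages V₁..V_4 plus 1 source current (V1)
L1: Y=0.000-0.01159j on G[3,4]
R1: Y=0.03876+0.000j on G[4,0]
R2: Y=0.02653+0.000j on G[0,1]
R3: Y=0.001071+0.000j on G[4,3]
R4: Y=0.0003571+0.000j on G[3,0]
I1: z[0]−=0.144, z[2]+=0.144
R5: Y=0.0003861+0.000j on G[3,1]
C1: Y=0.000+0.06925j on G[1,3]
R6: Y=0.5102+0.000j on G[1,2]
R7: Y=0.02079+0.000j on G[1,3]
C2: Y=0.000+0.007245j on G[3,4]
R8: Y=0.2717+0.000j on G[3,0]
L2: Y=0.000-0.02561j on G[4,2]
R9: Y=0.04405+0.000j on G[0,2]
R10: Y=0.0004739+0.000j on G[1,3]
R11: Y=0.009615+0.000j on G[1,3]
I2: z[0]−=0.00187, z[2]+=0.00187
I3: z[2]−=1.17, z[4]+=1.17
V1: row V0−V3=2.78, i_V1 at 0,3
solve → V1=-7.339-2.214j, V2=-7.699-3.083j, V3=-2.780+0.000j, V4=14.92+16.48j
aux → i_V1=-0.8578+0.4442j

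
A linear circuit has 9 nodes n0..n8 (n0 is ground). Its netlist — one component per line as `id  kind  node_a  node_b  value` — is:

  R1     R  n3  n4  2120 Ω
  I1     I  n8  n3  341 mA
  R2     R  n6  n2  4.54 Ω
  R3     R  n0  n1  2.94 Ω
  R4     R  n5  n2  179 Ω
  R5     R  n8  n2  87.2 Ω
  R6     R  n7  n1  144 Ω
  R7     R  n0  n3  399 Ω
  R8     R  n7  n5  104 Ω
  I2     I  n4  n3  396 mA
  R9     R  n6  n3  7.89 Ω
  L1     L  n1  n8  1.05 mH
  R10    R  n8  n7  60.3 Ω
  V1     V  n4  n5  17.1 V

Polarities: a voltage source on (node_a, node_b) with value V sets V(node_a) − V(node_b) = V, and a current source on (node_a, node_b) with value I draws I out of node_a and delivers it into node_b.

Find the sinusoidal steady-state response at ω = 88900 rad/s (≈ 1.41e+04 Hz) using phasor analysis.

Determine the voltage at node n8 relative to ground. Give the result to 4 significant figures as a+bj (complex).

Apply KCL at each of the 8 non-ground nodes and solve the resulting linear system.
Node n1: branches {R3, R6, L1} → V_1 = -0.2687+0.02383j
Node n2: branches {R2, R4, R5} → V_2 = 28.66-3.335j
Node n3: branches {R1, I1, R7, I2, R9} → V_3 = 36.46-3.233j
Node n4: branches {R1, I2, V1} → V_4 = -1.650-3.112j
Node n5: branches {R4, R8, V1} → V_5 = -18.75-3.112j
Node n6: branches {R2, R9} → V_6 = 31.51-3.298j
Node n7: branches {R6, R8, R10} → V_7 = -6.982-2.977j
Node n8: branches {I1, R5, L1, R10} → V_8 = -2.970-4.155j
Source currents: i(V1)=-0.3780-5.718e-05j

-2.970-4.155j V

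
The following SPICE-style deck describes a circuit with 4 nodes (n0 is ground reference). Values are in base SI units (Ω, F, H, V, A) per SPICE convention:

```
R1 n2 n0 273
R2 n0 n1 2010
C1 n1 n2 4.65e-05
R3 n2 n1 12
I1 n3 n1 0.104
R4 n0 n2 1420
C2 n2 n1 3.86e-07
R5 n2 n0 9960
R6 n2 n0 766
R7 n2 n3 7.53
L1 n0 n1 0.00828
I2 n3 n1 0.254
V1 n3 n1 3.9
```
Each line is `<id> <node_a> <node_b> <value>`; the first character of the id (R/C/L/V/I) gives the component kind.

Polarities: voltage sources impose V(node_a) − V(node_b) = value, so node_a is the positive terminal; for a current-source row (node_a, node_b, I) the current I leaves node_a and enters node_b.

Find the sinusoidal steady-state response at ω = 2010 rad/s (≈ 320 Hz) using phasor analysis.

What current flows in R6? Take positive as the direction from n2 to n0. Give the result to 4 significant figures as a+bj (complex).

0.002457-0.001327j A

MNA unknowns: 3 node voltages V₁..V_3 plus 1 source current (V1)
R1: Y=0.003663+0.000j on G[2,0]
R2: Y=0.0004975+0.000j on G[0,1]
C1: Y=0.000+0.09346j on G[1,2]
R3: Y=0.08333+0.000j on G[2,1]
I1: z[3]−=0.104, z[1]+=0.104
R4: Y=0.0007042+0.000j on G[0,2]
C2: Y=0.000+0.0007759j on G[2,1]
R5: Y=0.0001004+0.000j on G[2,0]
R6: Y=0.001305+0.000j on G[2,0]
R7: Y=0.1328+0.000j on G[2,3]
L1: Y=0.000-0.06009j on G[0,1]
I2: z[3]−=0.254, z[1]+=0.254
V1: row V3−V1=3.9, i_V1 at 3,1
solve → V1=-0.09918-0.1800j, V2=1.882-1.017j, V3=3.801-0.1800j
aux → i_V1=-0.6128-0.1111j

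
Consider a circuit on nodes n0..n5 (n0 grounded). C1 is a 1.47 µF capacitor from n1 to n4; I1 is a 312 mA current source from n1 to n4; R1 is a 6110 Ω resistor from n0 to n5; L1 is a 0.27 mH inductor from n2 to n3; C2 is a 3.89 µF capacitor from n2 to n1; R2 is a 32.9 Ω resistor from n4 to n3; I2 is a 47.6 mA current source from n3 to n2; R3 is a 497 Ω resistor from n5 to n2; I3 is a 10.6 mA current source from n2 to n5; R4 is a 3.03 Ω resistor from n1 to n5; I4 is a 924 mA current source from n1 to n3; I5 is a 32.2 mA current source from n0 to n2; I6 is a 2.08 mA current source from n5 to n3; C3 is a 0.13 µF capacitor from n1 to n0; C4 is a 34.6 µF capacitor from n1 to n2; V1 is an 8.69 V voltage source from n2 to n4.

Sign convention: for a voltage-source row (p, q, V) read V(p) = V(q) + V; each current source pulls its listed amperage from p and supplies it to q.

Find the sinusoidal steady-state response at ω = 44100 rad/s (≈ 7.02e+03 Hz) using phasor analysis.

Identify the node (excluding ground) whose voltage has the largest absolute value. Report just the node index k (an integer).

4

Apply KCL at each of the 5 non-ground nodes and solve the resulting linear system.
Node n1: branches {C1, I1, C2, R4, I4, C3, C4} → V_1 = 0.1602-5.611j
Node n2: branches {L1, C2, I2, R3, I3, I5, C4, V1} → V_2 = 0.4807-6.326j
Node n3: branches {L1, R2, I2, I4, I6} → V_3 = 2.822+0.1421j
Node n4: branches {C1, I1, R2, V1} → V_4 = -8.209-6.326j
Node n5: branches {R1, R3, I3, R4, I6} → V_5 = 0.1877-5.613j
Source currents: i(V1)=-0.6010-0.7392j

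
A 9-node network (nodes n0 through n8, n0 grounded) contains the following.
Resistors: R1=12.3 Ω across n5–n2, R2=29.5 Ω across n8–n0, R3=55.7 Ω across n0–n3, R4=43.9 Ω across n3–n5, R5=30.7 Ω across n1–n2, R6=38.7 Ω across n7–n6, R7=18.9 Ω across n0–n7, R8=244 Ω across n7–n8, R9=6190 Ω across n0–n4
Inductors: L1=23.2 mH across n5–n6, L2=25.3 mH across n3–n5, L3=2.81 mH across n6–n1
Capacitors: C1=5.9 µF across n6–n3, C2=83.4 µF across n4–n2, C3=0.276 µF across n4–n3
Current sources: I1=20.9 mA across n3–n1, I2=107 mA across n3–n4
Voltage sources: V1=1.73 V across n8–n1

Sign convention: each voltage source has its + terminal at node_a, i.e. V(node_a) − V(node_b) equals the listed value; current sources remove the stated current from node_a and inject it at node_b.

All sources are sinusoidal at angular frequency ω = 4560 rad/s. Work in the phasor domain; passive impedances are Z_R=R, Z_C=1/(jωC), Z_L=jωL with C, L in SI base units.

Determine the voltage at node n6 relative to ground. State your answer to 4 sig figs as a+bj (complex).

-0.2462-0.6817j V

Element admittances at ω=4560 rad/s:
  Y(R1) = 0.08130+0.000j S between n5,n2
  Y(L1) = 0.000-0.009453j S between n5,n6
  Y(C1) = 0.000+0.02690j S between n6,n3
  Y(C2) = 0.000+0.3803j S between n4,n2
  Y(L2) = 0.000-0.008668j S between n3,n5
  Y(R2) = 0.03390+0.000j S between n8,n0
  Y(R3) = 0.01795+0.000j S between n0,n3
  Y(R4) = 0.02278+0.000j S between n3,n5
  I1: injects 0.0209 A into n1 (from n3)
  Y(R5) = 0.03257+0.000j S between n1,n2
  Y(L3) = 0.000-0.07804j S between n6,n1
  I2: injects 0.107 A into n4 (from n3)
  Y(R6) = 0.02584+0.000j S between n7,n6
  Y(C3) = 0.000+0.001259j S between n4,n3
  Y(R7) = 0.05291+0.000j S between n0,n7
  Y(R8) = 0.004098+0.000j S between n7,n8
  Y(R9) = 0.0001616+0.000j S between n0,n4
  V1: constraint V(n8)−V(n1) = 1.73
Assemble and solve the 9×9 MNA system:
  V(n1)=-0.7004-0.2878j  V(n2)=0.8061+0.4931j  V(n3)=-1.875+1.210j  V(n4)=0.7972+0.2154j  V(n5)=0.1106+0.8478j  V(n6)=-0.2462-0.6817j  V(n7)=-0.02586-0.2269j  V(n8)=1.030-0.2878j
  i(V1)=-0.03923+0.01000j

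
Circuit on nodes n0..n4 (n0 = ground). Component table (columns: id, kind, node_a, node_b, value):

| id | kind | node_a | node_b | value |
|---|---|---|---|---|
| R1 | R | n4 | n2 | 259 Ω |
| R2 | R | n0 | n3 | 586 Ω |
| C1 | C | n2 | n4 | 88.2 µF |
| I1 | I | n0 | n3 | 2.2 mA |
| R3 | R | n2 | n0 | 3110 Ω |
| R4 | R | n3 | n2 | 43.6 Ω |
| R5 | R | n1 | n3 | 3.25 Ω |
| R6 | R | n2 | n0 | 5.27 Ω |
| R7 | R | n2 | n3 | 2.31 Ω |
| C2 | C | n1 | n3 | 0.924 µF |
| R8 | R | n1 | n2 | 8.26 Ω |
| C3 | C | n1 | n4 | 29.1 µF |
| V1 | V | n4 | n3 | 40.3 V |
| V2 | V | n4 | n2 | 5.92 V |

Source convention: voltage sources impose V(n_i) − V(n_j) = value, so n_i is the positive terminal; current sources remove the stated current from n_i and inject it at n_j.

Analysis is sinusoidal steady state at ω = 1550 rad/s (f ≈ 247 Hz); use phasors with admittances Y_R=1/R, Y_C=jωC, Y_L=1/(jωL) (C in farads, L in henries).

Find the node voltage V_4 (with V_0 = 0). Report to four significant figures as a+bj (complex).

6.237+0.000j V

Apply KCL at each of the 4 non-ground nodes and solve the resulting linear system.
Node n1: branches {R5, C2, R8, C3} → V_1 = -24.01+3.149j
Node n2: branches {R1, C1, R3, R4, R6, R7, R8, V2} → V_2 = 0.3174+0.000j
Node n3: branches {R2, I1, R4, R5, R7, C2, V1} → V_3 = -34.06+0.000j
Node n4: branches {R1, C1, C3, V1, V2} → V_4 = 6.237+0.000j
Source currents: i(V1)=-18.82-0.9832j, i(V2)=18.65-1.191j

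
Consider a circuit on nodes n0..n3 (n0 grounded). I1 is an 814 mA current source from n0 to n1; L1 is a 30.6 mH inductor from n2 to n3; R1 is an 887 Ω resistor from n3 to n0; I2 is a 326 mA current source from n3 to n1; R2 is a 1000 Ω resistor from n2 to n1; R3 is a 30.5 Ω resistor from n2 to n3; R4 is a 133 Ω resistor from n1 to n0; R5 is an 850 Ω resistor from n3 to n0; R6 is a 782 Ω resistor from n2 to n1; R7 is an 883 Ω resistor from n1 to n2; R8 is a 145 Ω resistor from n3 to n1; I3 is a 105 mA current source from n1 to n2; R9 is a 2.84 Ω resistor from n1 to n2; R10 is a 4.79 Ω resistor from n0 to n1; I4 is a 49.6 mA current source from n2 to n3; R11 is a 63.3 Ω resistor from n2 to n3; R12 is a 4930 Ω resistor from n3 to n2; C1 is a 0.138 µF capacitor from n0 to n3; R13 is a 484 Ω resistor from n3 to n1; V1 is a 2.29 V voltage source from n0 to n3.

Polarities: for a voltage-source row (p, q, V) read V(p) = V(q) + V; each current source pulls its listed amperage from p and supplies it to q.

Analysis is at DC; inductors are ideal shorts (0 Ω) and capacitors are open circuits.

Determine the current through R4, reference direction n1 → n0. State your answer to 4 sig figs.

Element admittances at DC:
  I1: injects 0.814 A into n1 (from n0)
  L1: short n2↔n3 (DC inductor)
  Y(R1) = 0.001127 S between n3,n0
  I2: injects 0.326 A into n1 (from n3)
  Y(R2) = 0.001000 S between n2,n1
  Y(R3) = 0.03279 S between n2,n3
  Y(R4) = 0.007519 S between n1,n0
  Y(R5) = 0.001176 S between n3,n0
  Y(R6) = 0.001279 S between n2,n1
  Y(R7) = 0.001133 S between n1,n2
  Y(R8) = 0.006897 S between n3,n1
  I3: injects 0.105 A into n2 (from n1)
  Y(R9) = 0.3521 S between n1,n2
  Y(R10) = 0.2088 S between n0,n1
  I4: injects 0.0496 A into n3 (from n2)
  Y(R11) = 0.01580 S between n2,n3
  Y(R12) = 0.0002028 S between n3,n2
  Y(C1) = 0.000 S between n0,n3
  Y(R13) = 0.002066 S between n3,n1
  V1: constraint V(n0)−V(n3) = 2.29
Assemble and solve the 5×5 MNA system:
  V(n1)=0.3449  V(n2)=-2.290  V(n3)=-2.290
  i(L1)=0.9922  i(V1)=-0.7447

0.002593 A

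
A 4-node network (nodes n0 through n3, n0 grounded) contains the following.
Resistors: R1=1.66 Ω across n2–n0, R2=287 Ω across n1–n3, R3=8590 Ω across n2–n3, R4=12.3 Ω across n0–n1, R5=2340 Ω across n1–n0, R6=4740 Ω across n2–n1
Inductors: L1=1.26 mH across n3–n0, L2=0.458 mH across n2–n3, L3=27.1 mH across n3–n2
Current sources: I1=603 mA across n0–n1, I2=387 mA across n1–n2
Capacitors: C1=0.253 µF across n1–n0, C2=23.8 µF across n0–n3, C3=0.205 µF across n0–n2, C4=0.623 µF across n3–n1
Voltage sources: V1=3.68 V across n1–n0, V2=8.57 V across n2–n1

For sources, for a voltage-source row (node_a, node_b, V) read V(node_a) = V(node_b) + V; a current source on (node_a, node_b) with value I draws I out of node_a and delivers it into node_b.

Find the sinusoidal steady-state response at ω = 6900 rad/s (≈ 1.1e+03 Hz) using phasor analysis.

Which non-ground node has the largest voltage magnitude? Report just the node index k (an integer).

3

MNA unknowns: 3 node voltages V₁..V_3 plus 2 source currents (V1, V2)
R1: Y=0.6024+0.000j on G[2,0]
R2: Y=0.003484+0.000j on G[1,3]
L1: Y=0.000-0.1150j on G[3,0]
L2: Y=0.000-0.3164j on G[2,3]
R3: Y=0.0001164+0.000j on G[2,3]
I1: z[0]−=0.603, z[1]+=0.603
C1: Y=0.000+0.001746j on G[1,0]
C2: Y=0.000+0.1642j on G[0,3]
R4: Y=0.08130+0.000j on G[0,1]
R5: Y=0.0004274+0.000j on G[1,0]
C3: Y=0.000+0.001414j on G[0,2]
L3: Y=0.000-0.005348j on G[3,2]
R6: Y=0.0002110+0.000j on G[2,1]
I2: z[1]−=0.387, z[2]+=0.387
C4: Y=0.000+0.004299j on G[3,1]
V1: row V1−V0=3.68, i_V1 at 1,0
V2: row V2−V1=8.57, i_V2 at 2,1
solve → V1=3.680+0.000j, V2=12.25+0.000j, V3=14.63-0.1433j
aux → i_V1=-7.084-0.7436j, i_V2=-7.040-0.7838j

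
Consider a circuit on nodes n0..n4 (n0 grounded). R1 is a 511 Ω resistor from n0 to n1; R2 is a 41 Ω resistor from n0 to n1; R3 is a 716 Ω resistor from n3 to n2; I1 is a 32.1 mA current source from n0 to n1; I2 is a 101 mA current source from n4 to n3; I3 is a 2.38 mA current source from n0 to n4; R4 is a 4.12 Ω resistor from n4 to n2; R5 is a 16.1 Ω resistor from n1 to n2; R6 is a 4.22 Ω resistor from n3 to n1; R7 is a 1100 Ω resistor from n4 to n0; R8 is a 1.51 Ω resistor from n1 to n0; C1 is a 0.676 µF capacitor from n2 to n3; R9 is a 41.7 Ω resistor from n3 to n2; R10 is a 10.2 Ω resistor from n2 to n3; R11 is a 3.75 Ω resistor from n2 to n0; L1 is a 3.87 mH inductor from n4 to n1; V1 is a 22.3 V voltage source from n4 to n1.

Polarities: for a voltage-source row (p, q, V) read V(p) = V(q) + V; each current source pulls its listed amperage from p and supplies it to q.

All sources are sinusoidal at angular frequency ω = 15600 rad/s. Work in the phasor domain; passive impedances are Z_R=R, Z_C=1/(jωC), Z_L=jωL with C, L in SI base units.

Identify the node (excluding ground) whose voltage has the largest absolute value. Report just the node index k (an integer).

Apply KCL at each of the 4 non-ground nodes and solve the resulting linear system.
Node n1: branches {R1, R2, I1, R5, R6, R8, L1, V1} → V_1 = -2.610+0.01973j
Node n2: branches {R3, R4, R5, C1, R9, R10, R11} → V_2 = 6.801-0.05102j
Node n3: branches {R3, I2, R6, C1, R9, R10} → V_3 = 0.8997+0.1682j
Node n4: branches {I2, I3, R4, R7, L1, V1} → V_4 = 19.69+0.01973j
Source currents: i(V1)=-3.245+0.3522j

4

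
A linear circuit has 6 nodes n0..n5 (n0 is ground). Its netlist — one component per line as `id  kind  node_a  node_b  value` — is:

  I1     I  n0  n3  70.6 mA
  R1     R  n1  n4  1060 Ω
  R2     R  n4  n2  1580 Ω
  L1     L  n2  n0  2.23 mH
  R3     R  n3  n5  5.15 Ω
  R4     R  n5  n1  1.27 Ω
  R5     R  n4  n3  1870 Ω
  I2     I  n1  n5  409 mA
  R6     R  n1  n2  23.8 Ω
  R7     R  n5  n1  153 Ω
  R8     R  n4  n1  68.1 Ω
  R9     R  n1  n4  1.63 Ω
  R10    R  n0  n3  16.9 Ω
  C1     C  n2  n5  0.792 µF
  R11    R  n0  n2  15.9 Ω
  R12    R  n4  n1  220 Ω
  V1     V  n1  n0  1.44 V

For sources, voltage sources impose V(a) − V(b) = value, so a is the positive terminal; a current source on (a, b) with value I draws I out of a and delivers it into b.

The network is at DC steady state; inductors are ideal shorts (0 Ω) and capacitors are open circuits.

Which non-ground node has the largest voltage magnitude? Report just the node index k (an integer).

Apply KCL at each of the 5 non-ground nodes and solve the resulting linear system.
Node n1: branches {R1, R4, I2, R6, R7, R8, R9, R12, V1} → V_1 = 1.440
Node n2: branches {R2, L1, R6, C1, R11} → V_2 = 0.000
Node n3: branches {I1, R3, R5, R10} → V_3 = 1.745
Node n4: branches {R1, R2, R5, R8, R9, R12} → V_4 = 1.439
Node n5: branches {R3, R4, I2, R7, C1} → V_5 = 1.914
Source currents: i(L1)=0.06141, i(V1)=-0.09406

5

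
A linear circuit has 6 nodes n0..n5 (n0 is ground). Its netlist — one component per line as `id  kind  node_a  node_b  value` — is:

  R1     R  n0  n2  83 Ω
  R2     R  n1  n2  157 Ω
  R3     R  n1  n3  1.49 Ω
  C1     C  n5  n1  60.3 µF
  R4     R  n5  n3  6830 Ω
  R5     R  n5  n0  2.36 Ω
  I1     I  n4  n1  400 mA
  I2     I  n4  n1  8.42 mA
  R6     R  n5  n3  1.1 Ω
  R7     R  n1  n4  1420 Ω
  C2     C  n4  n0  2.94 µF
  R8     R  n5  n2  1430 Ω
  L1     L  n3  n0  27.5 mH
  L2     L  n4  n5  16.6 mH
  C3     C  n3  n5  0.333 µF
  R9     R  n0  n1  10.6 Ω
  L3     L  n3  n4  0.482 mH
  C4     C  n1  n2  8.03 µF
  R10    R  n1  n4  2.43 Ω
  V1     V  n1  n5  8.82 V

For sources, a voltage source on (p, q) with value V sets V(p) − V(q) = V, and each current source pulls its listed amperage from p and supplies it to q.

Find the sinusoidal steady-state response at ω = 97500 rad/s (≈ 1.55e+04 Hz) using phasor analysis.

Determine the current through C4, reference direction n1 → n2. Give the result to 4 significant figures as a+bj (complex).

Element admittances at ω=97500 rad/s:
  Y(R1) = 0.01205+0.000j S between n0,n2
  Y(R2) = 0.006369+0.000j S between n1,n2
  Y(R3) = 0.6711+0.000j S between n1,n3
  Y(C1) = 0.000+5.879j S between n5,n1
  Y(R4) = 0.0001464+0.000j S between n5,n3
  Y(R5) = 0.4237+0.000j S between n5,n0
  I1: injects 0.4 A into n1 (from n4)
  I2: injects 0.00842 A into n1 (from n4)
  Y(R6) = 0.9091+0.000j S between n5,n3
  Y(R7) = 0.0007042+0.000j S between n1,n4
  Y(C2) = 0.000+0.2866j S between n4,n0
  Y(R8) = 0.0006993+0.000j S between n5,n2
  Y(L1) = 0.000-0.0003730j S between n3,n0
  Y(L2) = 0.000-0.0006179j S between n4,n5
  Y(C3) = 0.000+0.03247j S between n3,n5
  Y(R9) = 0.09434+0.000j S between n0,n1
  Y(L3) = 0.000-0.02128j S between n3,n4
  Y(C4) = 0.000+0.7829j S between n1,n2
  Y(R10) = 0.4115+0.000j S between n1,n4
  V1: constraint V(n1)−V(n5) = 8.82
Assemble and solve the 6×6 MNA system:
  V(n1)=5.452-1.346j  V(n2)=5.471-1.254j  V(n3)=0.3557-1.451j  V(n4)=2.486-2.956j  V(n5)=-3.368-1.346j
  i(V1)=-4.821-52.45j

0.07221-0.01445j A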